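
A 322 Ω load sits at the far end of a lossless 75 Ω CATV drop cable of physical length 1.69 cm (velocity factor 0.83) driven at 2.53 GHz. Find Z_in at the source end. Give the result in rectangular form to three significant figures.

λ = v/f = 0.83·c / 2.53 GHz = 0.0984 m
βl = 2π·l/λ = 2π × 0.172 = 61.8°
tan(βl) = tan(61.8°) = 1.87
Z_in = Z_0·(Z_L + jZ_0·tanβl)/(Z_0 + jZ_L·tanβl)
     = 75·(322 + j140)/(75 + j601)

Z_in ≈ 22.1 − j37.4 Ω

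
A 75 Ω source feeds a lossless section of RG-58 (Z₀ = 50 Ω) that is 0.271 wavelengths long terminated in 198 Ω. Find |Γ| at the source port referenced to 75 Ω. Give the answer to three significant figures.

|Γ| ≈ 0.71

βl = 2π × 0.271 = 97.6°
tan(βl) = -7.53
Z_in = Z_0·(Z_L + jZ_0·tanβl)/(Z_0 + jZ_L·tanβl) = 12.8 + j6.21 Ω
Γ_s = (Z_in − Z_s)/(Z_in + Z_s) = (-62.2 + j6.21)/(87.8 + j6.21), |Γ_s| = 0.71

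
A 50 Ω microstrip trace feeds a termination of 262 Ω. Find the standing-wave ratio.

Γ = (262 − 50)/(262 + 50) = 0.679
VSWR = (1 + 0.679)/(1 − 0.679)

VSWR ≈ 5.24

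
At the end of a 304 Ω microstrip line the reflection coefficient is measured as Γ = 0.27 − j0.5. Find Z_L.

Z_L = Z_0·(1 + Γ)/(1 − Γ) = 304·(1.27 − j0.5)/(0.73 + j0.5)

Z_L ≈ 263 − j388 Ω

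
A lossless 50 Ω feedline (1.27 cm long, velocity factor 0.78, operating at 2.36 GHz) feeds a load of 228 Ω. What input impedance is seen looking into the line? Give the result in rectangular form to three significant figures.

λ = v/f = 0.78·c / 2.36 GHz = 0.0992 m
βl = 2π·l/λ = 2π × 0.128 = 46.1°
tan(βl) = tan(46.1°) = 1.04
Z_in = Z_0·(Z_L + jZ_0·tanβl)/(Z_0 + jZ_L·tanβl)
     = 50·(228 + j52)/(50 + j237)

Z_in ≈ 20.2 − j43.8 Ω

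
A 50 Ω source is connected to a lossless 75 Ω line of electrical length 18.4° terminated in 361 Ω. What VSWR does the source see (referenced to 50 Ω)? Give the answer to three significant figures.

tan(βl) = 0.333
Z_in = Z_0·(Z_L + jZ_0·tanβl)/(Z_0 + jZ_L·tanβl) = 113 − j155 Ω
Γ_s = (Z_in − Z_s)/(Z_in + Z_s) = (62.5 − j155)/(163 − j155), |Γ_s| = 0.745
VSWR = (1 + |Γ_s|)/(1 − |Γ_s|)

VSWR ≈ 6.83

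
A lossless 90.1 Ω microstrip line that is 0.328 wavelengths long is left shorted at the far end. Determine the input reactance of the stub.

βl = 2π × 0.328 = 118°
tan(βl) = -1.87
For a shorted stub, Z_in = jZ_0·tan(βl)

X_in ≈ -169 Ω (capacitive)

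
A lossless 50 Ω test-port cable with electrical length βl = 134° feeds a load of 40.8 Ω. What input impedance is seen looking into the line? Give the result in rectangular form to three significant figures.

tan(βl) = tan(134°) = -1.04
Z_in = Z_0·(Z_L + jZ_0·tanβl)/(Z_0 + jZ_L·tanβl)
     = 50·(40.8 − j51.8)/(50 − j42.2)

Z_in ≈ 49.3 − j10.1 Ω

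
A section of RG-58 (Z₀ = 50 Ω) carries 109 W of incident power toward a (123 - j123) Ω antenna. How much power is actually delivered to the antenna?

P_delivered ≈ 59.5 W

|Γ| = |(73 − j123)/(173 − j123)| = 0.674
|Γ|² = 0.454
P_refl = |Γ|²·P_inc = 49.5 W, P_del = (1 − |Γ|²)·P_inc = 59.5 W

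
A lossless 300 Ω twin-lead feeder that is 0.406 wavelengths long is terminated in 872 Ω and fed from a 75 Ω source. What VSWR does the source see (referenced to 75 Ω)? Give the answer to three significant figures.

VSWR ≈ 8.62

βl = 2π × 0.406 = 146°
tan(βl) = -0.67
Z_in = Z_0·(Z_L + jZ_0·tanβl)/(Z_0 + jZ_L·tanβl) = 263 + j312 Ω
Γ_s = (Z_in − Z_s)/(Z_in + Z_s) = (188 + j312)/(338 + j312), |Γ_s| = 0.792
VSWR = (1 + |Γ_s|)/(1 − |Γ_s|)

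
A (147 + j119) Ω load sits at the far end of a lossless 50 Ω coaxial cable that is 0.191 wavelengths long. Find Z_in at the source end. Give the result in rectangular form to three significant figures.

Z_in ≈ 13.4 − j28.5 Ω

βl = 2π × 0.191 = 68.8°
tan(βl) = tan(68.8°) = 2.57
Z_in = Z_0·(Z_L + jZ_0·tanβl)/(Z_0 + jZ_L·tanβl)
     = 50·(147 + j248)/(-256 + j378)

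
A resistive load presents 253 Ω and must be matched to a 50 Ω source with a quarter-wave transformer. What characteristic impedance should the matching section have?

Z_qwt ≈ 112 Ω

Z_qwt = √(Z_0·R_L) = √(50 × 253) = √12650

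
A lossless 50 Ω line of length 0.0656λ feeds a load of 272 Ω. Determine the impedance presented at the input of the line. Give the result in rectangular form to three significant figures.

βl = 2π × 0.0656 = 23.6°
tan(βl) = tan(23.6°) = 0.437
Z_in = Z_0·(Z_L + jZ_0·tanβl)/(Z_0 + jZ_L·tanβl)
     = 50·(272 + j21.9)/(50 + j119)

Z_in ≈ 48.7 − j93.9 Ω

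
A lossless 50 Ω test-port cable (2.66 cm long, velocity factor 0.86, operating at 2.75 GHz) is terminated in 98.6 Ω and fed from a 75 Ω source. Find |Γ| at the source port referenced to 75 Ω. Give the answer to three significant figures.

λ = v/f = 0.86·c / 2.75 GHz = 0.0938 m
βl = 2π·l/λ = 2π × 0.284 = 102°
tan(βl) = -4.68
Z_in = Z_0·(Z_L + jZ_0·tanβl)/(Z_0 + jZ_L·tanβl) = 26.2 + j7.85 Ω
Γ_s = (Z_in − Z_s)/(Z_in + Z_s) = (-48.8 + j7.85)/(101 + j7.85), |Γ_s| = 0.487

|Γ| ≈ 0.487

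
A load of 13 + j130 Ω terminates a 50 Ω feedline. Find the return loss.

Γ = (-37 + j130)/(63 + j130), |Γ| = 0.936
RL = −20·log₁₀|Γ| = −20·log₁₀(0.936)

RL ≈ 0.578 dB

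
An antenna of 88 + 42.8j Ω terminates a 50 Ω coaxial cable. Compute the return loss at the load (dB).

Γ = (38 + j42.8)/(138 + j42.8), |Γ| = 0.396
RL = −20·log₁₀|Γ| = −20·log₁₀(0.396)

RL ≈ 8.04 dB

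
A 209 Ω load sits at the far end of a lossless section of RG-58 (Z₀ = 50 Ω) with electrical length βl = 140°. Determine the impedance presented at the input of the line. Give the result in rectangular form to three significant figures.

tan(βl) = tan(140°) = -0.839
Z_in = Z_0·(Z_L + jZ_0·tanβl)/(Z_0 + jZ_L·tanβl)
     = 50·(209 − j42)/(50 − j175)

Z_in ≈ 26.8 + j52 Ω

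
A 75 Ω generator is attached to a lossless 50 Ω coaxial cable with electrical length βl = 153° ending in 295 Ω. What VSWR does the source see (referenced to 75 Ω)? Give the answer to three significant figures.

VSWR ≈ 4.97

tan(βl) = -0.51
Z_in = Z_0·(Z_L + jZ_0·tanβl)/(Z_0 + jZ_L·tanβl) = 37 + j85.8 Ω
Γ_s = (Z_in − Z_s)/(Z_in + Z_s) = (-38 + j85.8)/(112 + j85.8), |Γ_s| = 0.665
VSWR = (1 + |Γ_s|)/(1 − |Γ_s|)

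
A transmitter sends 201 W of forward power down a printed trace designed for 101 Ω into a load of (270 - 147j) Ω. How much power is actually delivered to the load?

|Γ| = |(169 − j147)/(371 − j147)| = 0.561
|Γ|² = 0.315
P_refl = |Γ|²·P_inc = 63.3 W, P_del = (1 − |Γ|²)·P_inc = 138 W

P_delivered ≈ 138 W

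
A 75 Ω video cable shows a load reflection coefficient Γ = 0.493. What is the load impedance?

Z_L = Z_0·(1 + Γ)/(1 − Γ) = 75·(1.49)/(0.507)

Z_L ≈ 221 Ω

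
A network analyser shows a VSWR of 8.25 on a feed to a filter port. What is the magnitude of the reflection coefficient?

|Γ| ≈ 0.784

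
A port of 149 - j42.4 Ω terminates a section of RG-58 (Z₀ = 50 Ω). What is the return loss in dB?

Γ = (99 − j42.4)/(199 − j42.4), |Γ| = 0.529
RL = −20·log₁₀|Γ| = −20·log₁₀(0.529)

RL ≈ 5.53 dB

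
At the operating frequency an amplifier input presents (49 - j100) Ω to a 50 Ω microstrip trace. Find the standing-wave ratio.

Γ = (Z_L − Z_0)/(Z_L + Z_0) = (-1 − j100)/(99 − j100)
|Γ| = 100/141 = 0.711
VSWR = (1 + |Γ|)/(1 − |Γ|) = 1.71/0.289

VSWR ≈ 5.91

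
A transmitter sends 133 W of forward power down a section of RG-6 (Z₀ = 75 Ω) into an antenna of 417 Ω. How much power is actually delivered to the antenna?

Γ = (417 − 75)/(417 + 75) = 0.695
|Γ|² = 0.483
P_refl = |Γ|²·P_inc = 64.3 W, P_del = (1 − |Γ|²)·P_inc = 68.7 W

P_delivered ≈ 68.7 W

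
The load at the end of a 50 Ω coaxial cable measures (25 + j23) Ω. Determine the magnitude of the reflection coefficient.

|Γ| ≈ 0.433

Γ = (Z_L − Z_0)/(Z_L + Z_0) = (-25 + j23)/(75 + j23)
|Γ| = 34/78.4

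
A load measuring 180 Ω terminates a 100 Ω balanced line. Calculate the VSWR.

VSWR ≈ 1.8

For a purely resistive load, VSWR = R_L/Z_0 or Z_0/R_L (whichever > 1) = 180/100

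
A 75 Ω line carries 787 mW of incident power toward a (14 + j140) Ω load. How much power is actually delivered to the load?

|Γ| = |(-61 + j140)/(89 + j140)| = 0.921
|Γ|² = 0.847
P_refl = |Γ|²·P_inc = 667 mW, P_del = (1 − |Γ|²)·P_inc = 120 mW

P_delivered ≈ 120 mW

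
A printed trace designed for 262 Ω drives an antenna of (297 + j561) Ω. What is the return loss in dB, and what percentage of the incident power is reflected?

Γ = (35 + j561)/(559 + j561), |Γ| = 0.71
RL = −20·log₁₀(0.71) = 2.98 dB
P_refl/P_inc = |Γ|² = 0.504

RL ≈ 2.98 dB; 50.4% of incident power reflected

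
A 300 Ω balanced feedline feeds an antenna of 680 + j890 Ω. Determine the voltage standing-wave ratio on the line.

VSWR ≈ 6.44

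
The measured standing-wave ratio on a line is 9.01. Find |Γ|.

|Γ| ≈ 0.8

|Γ| = (S − 1)/(S + 1) = (9.01 − 1)/(9.01 + 1) = 8.01/10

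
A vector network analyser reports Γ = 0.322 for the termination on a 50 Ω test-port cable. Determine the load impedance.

Z_L ≈ 97.5 Ω

Z_L = Z_0·(1 + Γ)/(1 − Γ) = 50·(1.32)/(0.678)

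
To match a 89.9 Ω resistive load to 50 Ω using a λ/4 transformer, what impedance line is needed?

Z_qwt ≈ 67 Ω

Z_qwt = √(Z_0·R_L) = √(50 × 89.9) = √4495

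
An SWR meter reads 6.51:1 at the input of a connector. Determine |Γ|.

|Γ| ≈ 0.734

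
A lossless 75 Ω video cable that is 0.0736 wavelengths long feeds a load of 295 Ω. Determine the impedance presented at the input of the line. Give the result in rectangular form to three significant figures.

βl = 2π × 0.0736 = 26.5°
tan(βl) = tan(26.5°) = 0.498
Z_in = Z_0·(Z_L + jZ_0·tanβl)/(Z_0 + jZ_L·tanβl)
     = 75·(295 + j37.4)/(75 + j147)

Z_in ≈ 76 − j112 Ω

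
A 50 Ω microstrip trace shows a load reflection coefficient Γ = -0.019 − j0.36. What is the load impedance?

Z_L = Z_0·(1 + Γ)/(1 − Γ) = 50·(0.981 − j0.36)/(1.02 + j0.36)

Z_L ≈ 37.2 − j30.8 Ω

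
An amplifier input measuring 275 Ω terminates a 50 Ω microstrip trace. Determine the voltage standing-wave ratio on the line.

VSWR ≈ 5.5

Γ = (275 − 50)/(275 + 50) = 0.692
VSWR = (1 + 0.692)/(1 − 0.692)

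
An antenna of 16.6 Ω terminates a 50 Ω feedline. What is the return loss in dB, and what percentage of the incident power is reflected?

RL ≈ 5.99 dB; 25.2% of incident power reflected

Γ = (16.6 − 50)/(16.6 + 50) = -0.502
RL = −20·log₁₀(0.502) = 5.99 dB
P_refl/P_inc = |Γ|² = 0.252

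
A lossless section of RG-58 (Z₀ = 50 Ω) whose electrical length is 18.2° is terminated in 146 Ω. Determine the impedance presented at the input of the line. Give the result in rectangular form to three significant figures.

Z_in ≈ 84.2 − j64.4 Ω

tan(βl) = tan(18.2°) = 0.329
Z_in = Z_0·(Z_L + jZ_0·tanβl)/(Z_0 + jZ_L·tanβl)
     = 50·(146 + j16.4)/(50 + j48)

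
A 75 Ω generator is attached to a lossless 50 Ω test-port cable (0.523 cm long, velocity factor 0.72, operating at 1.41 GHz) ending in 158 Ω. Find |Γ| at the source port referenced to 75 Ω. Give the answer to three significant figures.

|Γ| ≈ 0.383

λ = v/f = 0.72·c / 1.41 GHz = 0.153 m
βl = 2π·l/λ = 2π × 0.0341 = 12.3°
tan(βl) = 0.218
Z_in = Z_0·(Z_L + jZ_0·tanβl)/(Z_0 + jZ_L·tanβl) = 112 − j66.4 Ω
Γ_s = (Z_in − Z_s)/(Z_in + Z_s) = (37.3 − j66.4)/(187 − j66.4), |Γ_s| = 0.383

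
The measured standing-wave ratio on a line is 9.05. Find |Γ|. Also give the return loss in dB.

|Γ| ≈ 0.801; return loss ≈ 1.93 dB

|Γ| = (S − 1)/(S + 1) = (9.05 − 1)/(9.05 + 1) = 8.05/10.1
RL = −20·log₁₀|Γ| = −20·log₁₀(0.801)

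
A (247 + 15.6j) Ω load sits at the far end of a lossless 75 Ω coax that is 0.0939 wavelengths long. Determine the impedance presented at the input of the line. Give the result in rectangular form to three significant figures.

Z_in ≈ 63.8 − j87.1 Ω

βl = 2π × 0.0939 = 33.8°
tan(βl) = tan(33.8°) = 0.67
Z_in = Z_0·(Z_L + jZ_0·tanβl)/(Z_0 + jZ_L·tanβl)
     = 75·(247 + j65.8)/(64.6 + j165)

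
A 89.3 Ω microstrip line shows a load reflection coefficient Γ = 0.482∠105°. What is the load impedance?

Z_L = Z_0·(1 + Γ)/(1 − Γ) = 89.3·(0.875 + j0.466)/(1.12 − j0.466)

Z_L ≈ 46.3 + j56.1 Ω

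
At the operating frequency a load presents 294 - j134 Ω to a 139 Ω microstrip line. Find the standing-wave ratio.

Γ = (Z_L − Z_0)/(Z_L + Z_0) = (155 − j134)/(433 − j134)
|Γ| = 205/453 = 0.452
VSWR = (1 + |Γ|)/(1 − |Γ|) = 1.45/0.548

VSWR ≈ 2.65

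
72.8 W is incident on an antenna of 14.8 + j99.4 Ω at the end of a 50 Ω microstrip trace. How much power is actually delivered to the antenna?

|Γ| = |(-35.2 + j99.4)/(64.8 + j99.4)| = 0.889
|Γ|² = 0.79
P_refl = |Γ|²·P_inc = 57.5 W, P_del = (1 − |Γ|²)·P_inc = 15.3 W

P_delivered ≈ 15.3 W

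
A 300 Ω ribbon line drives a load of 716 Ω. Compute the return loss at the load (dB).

Γ = (716 − 300)/(716 + 300) = 0.409
RL = −20·log₁₀|Γ| = −20·log₁₀(0.409)

RL ≈ 7.76 dB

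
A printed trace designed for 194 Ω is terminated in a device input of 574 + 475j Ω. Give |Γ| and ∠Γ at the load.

Γ = (Z_L − Z_0)/(Z_L + Z_0) = (380 + j475)/(768 + j475)
|Γ| = 608/903 = 0.674

Γ ≈ 0.674 ∠ 19.6°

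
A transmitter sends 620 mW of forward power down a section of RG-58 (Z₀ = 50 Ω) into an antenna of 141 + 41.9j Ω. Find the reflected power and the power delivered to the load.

|Γ| = |(91 + j41.9)/(191 + j41.9)| = 0.512
|Γ|² = 0.262
P_refl = |Γ|²·P_inc = 163 mW, P_del = (1 − |Γ|²)·P_inc = 457 mW

P_reflected ≈ 163 mW; P_delivered ≈ 457 mW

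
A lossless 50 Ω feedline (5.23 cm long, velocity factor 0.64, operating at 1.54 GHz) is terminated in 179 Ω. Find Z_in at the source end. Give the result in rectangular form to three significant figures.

λ = v/f = 0.64·c / 1.54 GHz = 0.125 m
βl = 2π·l/λ = 2π × 0.419 = 151°
tan(βl) = tan(151°) = -0.554
Z_in = Z_0·(Z_L + jZ_0·tanβl)/(Z_0 + jZ_L·tanβl)
     = 50·(179 − j27.7)/(50 − j99.2)

Z_in ≈ 47.4 + j66.3 Ω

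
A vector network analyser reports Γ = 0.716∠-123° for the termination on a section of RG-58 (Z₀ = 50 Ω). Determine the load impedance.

Z_L ≈ 10.6 − j26.2 Ω

Z_L = Z_0·(1 + Γ)/(1 − Γ) = 50·(0.61 − j0.6)/(1.39 + j0.6)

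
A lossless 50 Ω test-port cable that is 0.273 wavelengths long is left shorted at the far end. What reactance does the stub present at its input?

X_in ≈ -344 Ω (capacitive)

βl = 2π × 0.273 = 98.3°
tan(βl) = -6.87
For a shorted stub, Z_in = jZ_0·tan(βl)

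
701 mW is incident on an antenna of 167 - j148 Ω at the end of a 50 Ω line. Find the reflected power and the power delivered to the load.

P_reflected ≈ 362 mW; P_delivered ≈ 339 mW

|Γ| = |(117 − j148)/(217 − j148)| = 0.718
|Γ|² = 0.516
P_refl = |Γ|²·P_inc = 362 mW, P_del = (1 − |Γ|²)·P_inc = 339 mW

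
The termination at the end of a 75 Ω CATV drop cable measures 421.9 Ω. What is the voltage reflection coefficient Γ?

Γ = 0.698

Γ = (Z_L − Z_0)/(Z_L + Z_0) = (421.9 − 75)/(421.9 + 75) = 346.9/496.9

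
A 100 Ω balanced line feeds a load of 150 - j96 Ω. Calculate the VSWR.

VSWR ≈ 2.36

Γ = (Z_L − Z_0)/(Z_L + Z_0) = (50 − j96)/(250 − j96)
|Γ| = 108/268 = 0.404
VSWR = (1 + |Γ|)/(1 − |Γ|) = 1.4/0.596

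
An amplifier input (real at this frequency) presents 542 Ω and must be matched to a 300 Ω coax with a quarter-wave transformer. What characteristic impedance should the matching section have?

Z_qwt = √(Z_0·R_L) = √(300 × 542) = √162600

Z_qwt ≈ 403 Ω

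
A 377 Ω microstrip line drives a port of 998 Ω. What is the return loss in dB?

Γ = (998 − 377)/(998 + 377) = 0.452
RL = −20·log₁₀|Γ| = −20·log₁₀(0.452)

RL ≈ 6.9 dB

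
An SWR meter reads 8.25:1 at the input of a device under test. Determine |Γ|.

|Γ| = (S − 1)/(S + 1) = (8.25 − 1)/(8.25 + 1) = 7.25/9.25

|Γ| ≈ 0.784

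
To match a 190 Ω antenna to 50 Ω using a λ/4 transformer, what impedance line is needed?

Z_qwt ≈ 97.5 Ω

Z_qwt = √(Z_0·R_L) = √(50 × 190) = √9500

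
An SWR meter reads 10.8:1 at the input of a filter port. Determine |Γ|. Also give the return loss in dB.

|Γ| = (S − 1)/(S + 1) = (10.8 − 1)/(10.8 + 1) = 9.8/11.8
RL = −20·log₁₀|Γ| = −20·log₁₀(0.831)

|Γ| ≈ 0.831; return loss ≈ 1.61 dB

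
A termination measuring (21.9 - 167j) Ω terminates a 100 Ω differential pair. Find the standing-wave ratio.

VSWR ≈ 17.5

Γ = (Z_L − Z_0)/(Z_L + Z_0) = (-78.1 − j167)/(121.9 − j167)
|Γ| = 184/207 = 0.892
VSWR = (1 + |Γ|)/(1 − |Γ|) = 1.89/0.108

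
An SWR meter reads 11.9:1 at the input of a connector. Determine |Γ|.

|Γ| = (S − 1)/(S + 1) = (11.9 − 1)/(11.9 + 1) = 10.9/12.9

|Γ| ≈ 0.845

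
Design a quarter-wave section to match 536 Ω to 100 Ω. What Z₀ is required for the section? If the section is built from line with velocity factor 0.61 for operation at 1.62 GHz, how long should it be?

Z_qwt ≈ 232 Ω; length ≈ 2.82 cm

Z_qwt = √(Z_0·R_L) = √(100 × 536) = √53600
λ = 0.61·c/f = 0.113 m, so l = λ/4 = 0.0282 m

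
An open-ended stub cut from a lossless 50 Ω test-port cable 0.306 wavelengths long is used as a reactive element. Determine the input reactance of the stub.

X_in ≈ 18.4 Ω (inductive)

βl = 2π × 0.306 = 110°
tan(βl) = -2.72
For an open-ended stub, Z_in = −jZ_0·cot(βl) = −jZ_0/tan(βl)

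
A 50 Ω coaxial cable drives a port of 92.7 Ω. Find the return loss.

RL ≈ 10.5 dB

Γ = (92.7 − 50)/(92.7 + 50) = 0.299
RL = −20·log₁₀|Γ| = −20·log₁₀(0.299)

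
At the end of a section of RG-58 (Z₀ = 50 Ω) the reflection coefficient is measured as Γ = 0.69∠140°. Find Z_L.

Z_L ≈ 10.3 + j17.5 Ω

Z_L = Z_0·(1 + Γ)/(1 − Γ) = 50·(0.471 + j0.444)/(1.53 − j0.444)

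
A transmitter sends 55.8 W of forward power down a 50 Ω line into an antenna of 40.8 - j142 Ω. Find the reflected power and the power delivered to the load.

P_reflected ≈ 39.8 W; P_delivered ≈ 16 W

|Γ| = |(-9.2 − j142)/(90.8 − j142)| = 0.844
|Γ|² = 0.713
P_refl = |Γ|²·P_inc = 39.8 W, P_del = (1 − |Γ|²)·P_inc = 16 W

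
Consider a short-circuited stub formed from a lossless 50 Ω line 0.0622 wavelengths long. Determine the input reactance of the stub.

X_in ≈ 20.6 Ω (inductive)

βl = 2π × 0.0622 = 22.4°
tan(βl) = 0.412
For a short-circuited stub, Z_in = jZ_0·tan(βl)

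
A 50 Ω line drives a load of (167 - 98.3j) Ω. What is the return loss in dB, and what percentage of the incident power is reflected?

RL ≈ 3.86 dB; 41.1% of incident power reflected

Γ = (117 − j98.3)/(217 − j98.3), |Γ| = 0.641
RL = −20·log₁₀(0.641) = 3.86 dB
P_refl/P_inc = |Γ|² = 0.411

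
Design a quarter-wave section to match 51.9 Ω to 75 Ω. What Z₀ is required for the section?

Z_qwt = √(Z_0·R_L) = √(75 × 51.9) = √3892

Z_qwt ≈ 62.4 Ω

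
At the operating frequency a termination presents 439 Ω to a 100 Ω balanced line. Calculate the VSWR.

VSWR ≈ 4.39

For a purely resistive load, VSWR = R_L/Z_0 or Z_0/R_L (whichever > 1) = 439/100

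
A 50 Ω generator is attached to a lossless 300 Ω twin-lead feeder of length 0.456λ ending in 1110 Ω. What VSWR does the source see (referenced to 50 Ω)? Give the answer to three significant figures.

VSWR ≈ 20.7

βl = 2π × 0.456 = 164°
tan(βl) = -0.284
Z_in = Z_0·(Z_L + jZ_0·tanβl)/(Z_0 + jZ_L·tanβl) = 571 + j514 Ω
Γ_s = (Z_in − Z_s)/(Z_in + Z_s) = (521 + j514)/(621 + j514), |Γ_s| = 0.908
VSWR = (1 + |Γ_s|)/(1 − |Γ_s|)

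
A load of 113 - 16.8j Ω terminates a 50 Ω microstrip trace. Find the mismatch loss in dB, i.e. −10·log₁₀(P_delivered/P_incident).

mismatch loss ≈ 0.749 dB

Γ = (63 − j16.8)/(163 − j16.8), |Γ| = 0.398
|Γ|² = 0.158, so P_del/P_inc = 1 − |Γ|² = 0.842
ML = −10·log₁₀(1 − |Γ|²)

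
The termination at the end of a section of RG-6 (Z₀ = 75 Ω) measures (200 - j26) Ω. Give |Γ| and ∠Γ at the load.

Γ ≈ 0.462 ∠ -6.35°

Γ = (Z_L − Z_0)/(Z_L + Z_0) = (125 − j26)/(275 − j26)
|Γ| = 128/276 = 0.462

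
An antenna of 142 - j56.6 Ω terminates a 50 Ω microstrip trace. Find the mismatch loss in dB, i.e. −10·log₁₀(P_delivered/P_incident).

Γ = (92 − j56.6)/(192 − j56.6), |Γ| = 0.54
|Γ|² = 0.291, so P_del/P_inc = 1 − |Γ|² = 0.709
ML = −10·log₁₀(1 − |Γ|²)

mismatch loss ≈ 1.49 dB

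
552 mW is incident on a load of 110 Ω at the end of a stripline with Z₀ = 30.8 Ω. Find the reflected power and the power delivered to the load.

Γ = (110 − 30.8)/(110 + 30.8) = 0.562
|Γ|² = 0.316
P_refl = |Γ|²·P_inc = 175 mW, P_del = (1 − |Γ|²)·P_inc = 377 mW

P_reflected ≈ 175 mW; P_delivered ≈ 377 mW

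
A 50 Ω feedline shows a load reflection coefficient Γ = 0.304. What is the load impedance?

Z_L ≈ 93.7 Ω

Z_L = Z_0·(1 + Γ)/(1 − Γ) = 50·(1.3)/(0.696)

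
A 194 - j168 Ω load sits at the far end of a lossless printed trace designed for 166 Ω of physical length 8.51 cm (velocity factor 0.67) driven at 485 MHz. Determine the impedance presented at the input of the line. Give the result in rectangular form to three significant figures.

Z_in ≈ 68.7 + j28.6 Ω

λ = v/f = 0.67·c / 485 MHz = 0.414 m
βl = 2π·l/λ = 2π × 0.205 = 73.9°
tan(βl) = tan(73.9°) = 3.47
Z_in = Z_0·(Z_L + jZ_0·tanβl)/(Z_0 + jZ_L·tanβl)
     = 166·(194 + j408)/(749 + j673)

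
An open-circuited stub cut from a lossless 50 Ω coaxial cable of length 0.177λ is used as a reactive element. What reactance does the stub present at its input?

X_in ≈ -24.7 Ω (capacitive)

βl = 2π × 0.177 = 63.7°
tan(βl) = 2.03
For an open-circuited stub, Z_in = −jZ_0·cot(βl) = −jZ_0/tan(βl)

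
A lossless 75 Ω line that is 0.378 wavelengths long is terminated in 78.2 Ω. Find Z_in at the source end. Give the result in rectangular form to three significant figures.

βl = 2π × 0.378 = 136°
tan(βl) = tan(136°) = -0.963
Z_in = Z_0·(Z_L + jZ_0·tanβl)/(Z_0 + jZ_L·tanβl)
     = 75·(78.2 − j72.2)/(75 − j75.3)

Z_in ≈ 75.1 + j3.13 Ω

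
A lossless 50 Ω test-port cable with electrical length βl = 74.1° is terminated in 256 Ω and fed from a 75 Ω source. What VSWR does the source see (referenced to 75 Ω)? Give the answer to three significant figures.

tan(βl) = 3.51
Z_in = Z_0·(Z_L + jZ_0·tanβl)/(Z_0 + jZ_L·tanβl) = 10.5 − j13.7 Ω
Γ_s = (Z_in − Z_s)/(Z_in + Z_s) = (-64.5 − j13.7)/(85.5 − j13.7), |Γ_s| = 0.761
VSWR = (1 + |Γ_s|)/(1 − |Γ_s|)

VSWR ≈ 7.37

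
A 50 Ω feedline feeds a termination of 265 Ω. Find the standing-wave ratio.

For a purely resistive load, VSWR = R_L/Z_0 or Z_0/R_L (whichever > 1) = 265/50

VSWR ≈ 5.3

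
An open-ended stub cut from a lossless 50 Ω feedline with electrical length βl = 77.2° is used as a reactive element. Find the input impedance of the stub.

Z_in ≈ −j11.4 Ω

tan(βl) = 4.4
For an open-ended stub, Z_in = −jZ_0·cot(βl) = −jZ_0/tan(βl)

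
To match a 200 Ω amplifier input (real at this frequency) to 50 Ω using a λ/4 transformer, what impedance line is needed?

Z_qwt ≈ 100 Ω

Z_qwt = √(Z_0·R_L) = √(50 × 200) = √10000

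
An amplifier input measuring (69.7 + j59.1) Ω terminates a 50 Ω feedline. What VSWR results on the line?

VSWR ≈ 2.75

Γ = (Z_L − Z_0)/(Z_L + Z_0) = (19.7 + j59.1)/(119.7 + j59.1)
|Γ| = 62.3/133 = 0.467
VSWR = (1 + |Γ|)/(1 − |Γ|) = 1.47/0.533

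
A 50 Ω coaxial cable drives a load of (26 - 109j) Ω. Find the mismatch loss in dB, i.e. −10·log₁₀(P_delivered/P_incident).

mismatch loss ≈ 5.31 dB

Γ = (-24 − j109)/(76 − j109), |Γ| = 0.84
|Γ|² = 0.705, so P_del/P_inc = 1 − |Γ|² = 0.295
ML = −10·log₁₀(1 − |Γ|²)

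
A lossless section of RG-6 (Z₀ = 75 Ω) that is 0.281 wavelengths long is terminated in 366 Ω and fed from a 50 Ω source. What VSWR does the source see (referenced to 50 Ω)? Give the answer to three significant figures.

VSWR ≈ 3.41

βl = 2π × 0.281 = 101°
tan(βl) = -5.07
Z_in = Z_0·(Z_L + jZ_0·tanβl)/(Z_0 + jZ_L·tanβl) = 15.9 + j14.2 Ω
Γ_s = (Z_in − Z_s)/(Z_in + Z_s) = (-34.1 + j14.2)/(65.9 + j14.2), |Γ_s| = 0.547
VSWR = (1 + |Γ_s|)/(1 − |Γ_s|)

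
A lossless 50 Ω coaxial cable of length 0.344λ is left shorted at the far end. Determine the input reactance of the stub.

X_in ≈ -74.6 Ω (capacitive)

βl = 2π × 0.344 = 124°
tan(βl) = -1.49
For a shorted stub, Z_in = jZ_0·tan(βl)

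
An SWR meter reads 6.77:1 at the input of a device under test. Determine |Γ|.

|Γ| ≈ 0.743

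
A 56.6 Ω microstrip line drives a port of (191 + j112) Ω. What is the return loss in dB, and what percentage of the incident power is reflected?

RL ≈ 3.83 dB; 41.4% of incident power reflected

Γ = (134.4 + j112)/(247.6 + j112), |Γ| = 0.644
RL = −20·log₁₀(0.644) = 3.83 dB
P_refl/P_inc = |Γ|² = 0.414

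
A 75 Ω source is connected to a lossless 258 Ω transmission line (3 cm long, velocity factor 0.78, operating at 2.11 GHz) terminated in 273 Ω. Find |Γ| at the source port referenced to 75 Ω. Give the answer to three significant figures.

|Γ| ≈ 0.53

λ = v/f = 0.78·c / 2.11 GHz = 0.111 m
βl = 2π·l/λ = 2π × 0.271 = 97.4°
tan(βl) = -7.72
Z_in = Z_0·(Z_L + jZ_0·tanβl)/(Z_0 + jZ_L·tanβl) = 244 + j3.52 Ω
Γ_s = (Z_in − Z_s)/(Z_in + Z_s) = (169 + j3.52)/(319 + j3.52), |Γ_s| = 0.53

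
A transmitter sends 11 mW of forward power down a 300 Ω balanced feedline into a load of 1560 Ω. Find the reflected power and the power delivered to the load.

Γ = (1560 − 300)/(1560 + 300) = 0.677
|Γ|² = 0.459
P_refl = |Γ|²·P_inc = 5.05 mW, P_del = (1 − |Γ|²)·P_inc = 5.95 mW

P_reflected ≈ 5.05 mW; P_delivered ≈ 5.95 mW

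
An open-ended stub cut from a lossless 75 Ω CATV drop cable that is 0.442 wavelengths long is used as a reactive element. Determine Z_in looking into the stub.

βl = 2π × 0.442 = 159°
tan(βl) = -0.381
For an open-ended stub, Z_in = −jZ_0·cot(βl) = −jZ_0/tan(βl)

Z_in ≈ +j197 Ω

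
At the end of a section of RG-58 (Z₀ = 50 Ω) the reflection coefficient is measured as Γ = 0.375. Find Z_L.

Z_L = Z_0·(1 + Γ)/(1 − Γ) = 50·(1.38)/(0.625)

Z_L ≈ 110 Ω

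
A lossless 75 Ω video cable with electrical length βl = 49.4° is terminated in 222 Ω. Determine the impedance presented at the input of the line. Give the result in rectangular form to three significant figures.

Z_in ≈ 40.6 − j52.5 Ω

tan(βl) = tan(49.4°) = 1.17
Z_in = Z_0·(Z_L + jZ_0·tanβl)/(Z_0 + jZ_L·tanβl)
     = 75·(222 + j87.5)/(75 + j259)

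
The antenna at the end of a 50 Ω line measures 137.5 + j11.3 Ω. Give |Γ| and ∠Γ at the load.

Γ ≈ 0.47 ∠ 3.91°

Γ = (Z_L − Z_0)/(Z_L + Z_0) = (87.5 + j11.3)/(187.5 + j11.3)
|Γ| = 88.2/188 = 0.47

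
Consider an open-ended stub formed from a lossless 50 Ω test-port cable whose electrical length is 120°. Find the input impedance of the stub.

Z_in ≈ +j28.9 Ω

tan(βl) = -1.73
For an open-ended stub, Z_in = −jZ_0·cot(βl) = −jZ_0/tan(βl)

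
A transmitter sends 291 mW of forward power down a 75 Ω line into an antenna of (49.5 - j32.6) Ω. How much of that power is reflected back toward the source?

|Γ| = |(-25.5 − j32.6)/(124.5 − j32.6)| = 0.322
|Γ|² = 0.103
P_refl = |Γ|²·P_inc = 30.1 mW, P_del = (1 − |Γ|²)·P_inc = 261 mW

P_reflected ≈ 30.1 mW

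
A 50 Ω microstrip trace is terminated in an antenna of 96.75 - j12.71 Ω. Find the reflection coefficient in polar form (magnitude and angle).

Γ = (Z_L − Z_0)/(Z_L + Z_0) = (46.75 − j12.71)/(146.8 − j12.71)
|Γ| = 48.4/147 = 0.329

Γ ≈ 0.329 ∠ -10.3°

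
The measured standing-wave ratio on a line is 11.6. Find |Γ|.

|Γ| ≈ 0.841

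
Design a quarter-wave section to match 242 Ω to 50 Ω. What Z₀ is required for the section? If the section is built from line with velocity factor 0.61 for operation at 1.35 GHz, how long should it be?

Z_qwt = √(Z_0·R_L) = √(50 × 242) = √12100
λ = 0.61·c/f = 0.136 m, so l = λ/4 = 0.0339 m

Z_qwt ≈ 110 Ω; length ≈ 3.39 cm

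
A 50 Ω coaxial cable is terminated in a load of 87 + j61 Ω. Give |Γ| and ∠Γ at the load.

Γ ≈ 0.476 ∠ 34.8°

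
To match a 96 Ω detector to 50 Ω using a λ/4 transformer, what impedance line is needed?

Z_qwt ≈ 69.3 Ω

Z_qwt = √(Z_0·R_L) = √(50 × 96) = √4800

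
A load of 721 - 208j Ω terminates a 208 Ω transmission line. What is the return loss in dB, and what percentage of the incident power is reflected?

Γ = (513 − j208)/(929 − j208), |Γ| = 0.581
RL = −20·log₁₀(0.581) = 4.71 dB
P_refl/P_inc = |Γ|² = 0.338

RL ≈ 4.71 dB; 33.8% of incident power reflected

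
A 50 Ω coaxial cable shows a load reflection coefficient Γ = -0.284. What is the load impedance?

Z_L ≈ 27.9 Ω

Z_L = Z_0·(1 + Γ)/(1 − Γ) = 50·(0.716)/(1.28)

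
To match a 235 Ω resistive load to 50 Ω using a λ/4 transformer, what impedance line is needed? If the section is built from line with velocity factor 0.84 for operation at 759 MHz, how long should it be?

Z_qwt ≈ 108 Ω; length ≈ 8.3 cm

Z_qwt = √(Z_0·R_L) = √(50 × 235) = √11750
λ = 0.84·c/f = 0.332 m, so l = λ/4 = 0.083 m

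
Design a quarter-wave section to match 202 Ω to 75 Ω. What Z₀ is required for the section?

Z_qwt = √(Z_0·R_L) = √(75 × 202) = √15150

Z_qwt ≈ 123 Ω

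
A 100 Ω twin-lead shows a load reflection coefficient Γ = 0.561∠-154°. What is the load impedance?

Z_L ≈ 29.5 − j21.2 Ω

Z_L = Z_0·(1 + Γ)/(1 − Γ) = 100·(0.496 − j0.246)/(1.5 + j0.246)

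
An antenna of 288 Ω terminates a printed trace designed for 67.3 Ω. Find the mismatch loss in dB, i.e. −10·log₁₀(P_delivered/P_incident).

mismatch loss ≈ 2.12 dB

Γ = (288 − 67.3)/(288 + 67.3) = 0.621
|Γ|² = 0.386, so P_del/P_inc = 1 − |Γ|² = 0.614
ML = −10·log₁₀(1 − |Γ|²)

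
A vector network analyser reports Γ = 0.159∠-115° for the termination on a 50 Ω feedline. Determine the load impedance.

Z_L = Z_0·(1 + Γ)/(1 − Γ) = 50·(0.933 − j0.144)/(1.07 + j0.144)

Z_L ≈ 42 − j12.4 Ω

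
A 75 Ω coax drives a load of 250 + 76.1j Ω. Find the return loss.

Γ = (175 + j76.1)/(325 + j76.1), |Γ| = 0.572
RL = −20·log₁₀|Γ| = −20·log₁₀(0.572)

RL ≈ 4.86 dB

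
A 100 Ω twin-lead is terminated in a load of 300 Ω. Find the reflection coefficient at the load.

Γ = 0.5

Γ = (Z_L − Z_0)/(Z_L + Z_0) = (300 − 100)/(300 + 100) = 200/400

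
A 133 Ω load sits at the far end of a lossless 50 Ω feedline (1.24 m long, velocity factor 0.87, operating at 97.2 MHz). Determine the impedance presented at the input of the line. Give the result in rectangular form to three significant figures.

Z_in ≈ 99 + j52.2 Ω

λ = v/f = 0.87·c / 97.2 MHz = 2.69 m
βl = 2π·l/λ = 2π × 0.462 = 166°
tan(βl) = tan(166°) = -0.245
Z_in = Z_0·(Z_L + jZ_0·tanβl)/(Z_0 + jZ_L·tanβl)
     = 50·(133 − j12.2)/(50 − j32.6)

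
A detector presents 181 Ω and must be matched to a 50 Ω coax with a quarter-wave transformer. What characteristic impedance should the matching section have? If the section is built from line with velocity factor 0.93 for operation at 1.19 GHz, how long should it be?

Z_qwt ≈ 95.1 Ω; length ≈ 5.86 cm

Z_qwt = √(Z_0·R_L) = √(50 × 181) = √9050
λ = 0.93·c/f = 0.234 m, so l = λ/4 = 0.0586 m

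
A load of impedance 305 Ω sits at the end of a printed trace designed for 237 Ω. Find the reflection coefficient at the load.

Γ = 0.125

Γ = (Z_L − Z_0)/(Z_L + Z_0) = (305 − 237)/(305 + 237) = 68/542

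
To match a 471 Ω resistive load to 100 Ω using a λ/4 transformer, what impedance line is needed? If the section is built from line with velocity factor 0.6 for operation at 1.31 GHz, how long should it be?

Z_qwt ≈ 217 Ω; length ≈ 3.44 cm

Z_qwt = √(Z_0·R_L) = √(100 × 471) = √47100
λ = 0.6·c/f = 0.137 m, so l = λ/4 = 0.0344 m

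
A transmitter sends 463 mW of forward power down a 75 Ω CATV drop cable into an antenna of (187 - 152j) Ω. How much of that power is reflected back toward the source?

|Γ| = |(112 − j152)/(262 − j152)| = 0.623
|Γ|² = 0.389
P_refl = |Γ|²·P_inc = 180 mW, P_del = (1 − |Γ|²)·P_inc = 283 mW

P_reflected ≈ 180 mW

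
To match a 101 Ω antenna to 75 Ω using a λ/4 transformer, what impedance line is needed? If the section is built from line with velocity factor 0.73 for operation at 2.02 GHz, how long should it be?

Z_qwt ≈ 87 Ω; length ≈ 2.71 cm

Z_qwt = √(Z_0·R_L) = √(75 × 101) = √7575
λ = 0.73·c/f = 0.108 m, so l = λ/4 = 0.0271 m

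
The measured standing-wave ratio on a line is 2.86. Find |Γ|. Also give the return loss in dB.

|Γ| = (S − 1)/(S + 1) = (2.86 − 1)/(2.86 + 1) = 1.86/3.86
RL = −20·log₁₀|Γ| = −20·log₁₀(0.482)

|Γ| ≈ 0.482; return loss ≈ 6.34 dB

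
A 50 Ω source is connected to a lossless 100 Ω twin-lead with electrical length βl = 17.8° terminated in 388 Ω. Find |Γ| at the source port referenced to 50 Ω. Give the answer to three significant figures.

tan(βl) = 0.321
Z_in = Z_0·(Z_L + jZ_0·tanβl)/(Z_0 + jZ_L·tanβl) = 168 − j177 Ω
Γ_s = (Z_in − Z_s)/(Z_in + Z_s) = (118 − j177)/(218 − j177), |Γ_s| = 0.757

|Γ| ≈ 0.757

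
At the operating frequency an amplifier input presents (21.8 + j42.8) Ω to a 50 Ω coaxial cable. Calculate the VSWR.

VSWR ≈ 4.17

Γ = (Z_L − Z_0)/(Z_L + Z_0) = (-28.2 + j42.8)/(71.8 + j42.8)
|Γ| = 51.3/83.6 = 0.613
VSWR = (1 + |Γ|)/(1 − |Γ|) = 1.61/0.387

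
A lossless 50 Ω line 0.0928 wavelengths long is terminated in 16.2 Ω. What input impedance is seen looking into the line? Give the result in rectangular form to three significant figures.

Z_in ≈ 22.2 + j28.2 Ω

βl = 2π × 0.0928 = 33.4°
tan(βl) = tan(33.4°) = 0.66
Z_in = Z_0·(Z_L + jZ_0·tanβl)/(Z_0 + jZ_L·tanβl)
     = 50·(16.2 + j33)/(50 + j10.7)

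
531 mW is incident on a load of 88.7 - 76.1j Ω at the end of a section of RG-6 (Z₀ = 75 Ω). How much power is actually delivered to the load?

P_delivered ≈ 434 mW

|Γ| = |(13.7 − j76.1)/(163.7 − j76.1)| = 0.428
|Γ|² = 0.183
P_refl = |Γ|²·P_inc = 97.4 mW, P_del = (1 − |Γ|²)·P_inc = 434 mW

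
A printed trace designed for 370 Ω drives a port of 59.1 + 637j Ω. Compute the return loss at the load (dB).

Γ = (-310.9 + j637)/(429.1 + j637), |Γ| = 0.923
RL = −20·log₁₀|Γ| = −20·log₁₀(0.923)

RL ≈ 0.697 dB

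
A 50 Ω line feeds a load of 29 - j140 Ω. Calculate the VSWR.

Γ = (Z_L − Z_0)/(Z_L + Z_0) = (-21 − j140)/(79 − j140)
|Γ| = 142/161 = 0.881
VSWR = (1 + |Γ|)/(1 − |Γ|) = 1.88/0.119

VSWR ≈ 15.8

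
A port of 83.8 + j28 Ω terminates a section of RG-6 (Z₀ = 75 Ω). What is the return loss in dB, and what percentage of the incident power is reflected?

RL ≈ 14.8 dB; 3.31% of incident power reflected

Γ = (8.8 + j28)/(158.8 + j28), |Γ| = 0.182
RL = −20·log₁₀(0.182) = 14.8 dB
P_refl/P_inc = |Γ|² = 0.0331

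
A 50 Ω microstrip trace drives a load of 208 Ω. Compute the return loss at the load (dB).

Γ = (208 − 50)/(208 + 50) = 0.612
RL = −20·log₁₀|Γ| = −20·log₁₀(0.612)

RL ≈ 4.26 dB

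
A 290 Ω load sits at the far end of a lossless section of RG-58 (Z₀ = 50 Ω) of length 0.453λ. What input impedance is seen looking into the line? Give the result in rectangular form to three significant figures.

βl = 2π × 0.453 = 163°
tan(βl) = tan(163°) = -0.304
Z_in = Z_0·(Z_L + jZ_0·tanβl)/(Z_0 + jZ_L·tanβl)
     = 50·(290 − j15.2)/(50 − j88.2)

Z_in ≈ 77 + j121 Ω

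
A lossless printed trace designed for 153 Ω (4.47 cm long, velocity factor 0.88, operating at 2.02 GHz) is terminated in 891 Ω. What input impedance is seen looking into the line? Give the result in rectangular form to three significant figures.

Z_in ≈ 37 + j95.7 Ω

λ = v/f = 0.88·c / 2.02 GHz = 0.131 m
βl = 2π·l/λ = 2π × 0.342 = 123°
tan(βl) = tan(123°) = -1.53
Z_in = Z_0·(Z_L + jZ_0·tanβl)/(Z_0 + jZ_L·tanβl)
     = 153·(891 − j234)/(153 − j1370)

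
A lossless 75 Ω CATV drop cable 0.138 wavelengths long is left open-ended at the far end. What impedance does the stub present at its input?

βl = 2π × 0.138 = 49.7°
tan(βl) = 1.18
For an open-ended stub, Z_in = −jZ_0·cot(βl) = −jZ_0/tan(βl)

Z_in ≈ −j63.6 Ω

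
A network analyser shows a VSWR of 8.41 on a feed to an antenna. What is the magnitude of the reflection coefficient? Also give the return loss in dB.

|Γ| = (S − 1)/(S + 1) = (8.41 − 1)/(8.41 + 1) = 7.41/9.41
RL = −20·log₁₀|Γ| = −20·log₁₀(0.787)

|Γ| ≈ 0.787; return loss ≈ 2.08 dB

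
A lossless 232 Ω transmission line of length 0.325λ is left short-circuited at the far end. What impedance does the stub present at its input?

βl = 2π × 0.325 = 117°
tan(βl) = -1.96
For a short-circuited stub, Z_in = jZ_0·tan(βl)

Z_in ≈ −j455 Ω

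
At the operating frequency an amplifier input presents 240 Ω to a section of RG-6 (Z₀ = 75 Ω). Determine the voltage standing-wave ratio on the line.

VSWR ≈ 3.2

For a purely resistive load, VSWR = R_L/Z_0 or Z_0/R_L (whichever > 1) = 240/75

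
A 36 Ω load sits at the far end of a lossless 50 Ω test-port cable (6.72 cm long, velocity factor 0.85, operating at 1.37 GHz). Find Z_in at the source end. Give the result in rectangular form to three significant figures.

Z_in ≈ 50.2 − j16.5 Ω

λ = v/f = 0.85·c / 1.37 GHz = 0.186 m
βl = 2π·l/λ = 2π × 0.361 = 130°
tan(βl) = tan(130°) = -1.19
Z_in = Z_0·(Z_L + jZ_0·tanβl)/(Z_0 + jZ_L·tanβl)
     = 50·(36 − j59.6)/(50 − j42.9)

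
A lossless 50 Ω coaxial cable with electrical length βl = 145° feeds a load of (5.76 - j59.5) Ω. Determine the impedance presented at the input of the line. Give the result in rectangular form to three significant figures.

tan(βl) = tan(145°) = -0.7
Z_in = Z_0·(Z_L + jZ_0·tanβl)/(Z_0 + jZ_L·tanβl)
     = 50·(5.76 − j94.5)/(8.34 − j4.03)

Z_in ≈ 250 − j446 Ω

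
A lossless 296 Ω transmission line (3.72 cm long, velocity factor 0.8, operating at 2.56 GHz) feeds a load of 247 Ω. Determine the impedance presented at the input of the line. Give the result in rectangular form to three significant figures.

λ = v/f = 0.8·c / 2.56 GHz = 0.0938 m
βl = 2π·l/λ = 2π × 0.397 = 143°
tan(βl) = tan(143°) = -0.758
Z_in = Z_0·(Z_L + jZ_0·tanβl)/(Z_0 + jZ_L·tanβl)
     = 296·(247 − j224)/(296 − j187)

Z_in ≈ 278 − j48.7 Ω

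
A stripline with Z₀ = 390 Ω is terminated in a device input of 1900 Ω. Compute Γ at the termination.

Γ = (Z_L − Z_0)/(Z_L + Z_0) = (1900 − 390)/(1900 + 390) = 1510/2290

Γ = 0.659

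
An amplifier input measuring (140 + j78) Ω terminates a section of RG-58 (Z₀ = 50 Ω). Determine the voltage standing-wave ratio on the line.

VSWR ≈ 3.76

Γ = (Z_L − Z_0)/(Z_L + Z_0) = (90 + j78)/(190 + j78)
|Γ| = 119/205 = 0.58
VSWR = (1 + |Γ|)/(1 − |Γ|) = 1.58/0.42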